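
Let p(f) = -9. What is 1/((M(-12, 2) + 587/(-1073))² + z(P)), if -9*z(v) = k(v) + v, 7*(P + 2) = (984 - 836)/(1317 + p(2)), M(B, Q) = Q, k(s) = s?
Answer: 23718528729/60526709059 ≈ 0.39187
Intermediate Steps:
P = -4541/2289 (P = -2 + ((984 - 836)/(1317 - 9))/7 = -2 + (148/1308)/7 = -2 + (148*(1/1308))/7 = -2 + (⅐)*(37/327) = -2 + 37/2289 = -4541/2289 ≈ -1.9838)
z(v) = -2*v/9 (z(v) = -(v + v)/9 = -2*v/9)
1/((M(-12, 2) + 587/(-1073))² + z(P)) = 1/((2 + 587/(-1073))² - 2/9*(-4541/2289)) = 1/((2 + 587*(-1/1073))² + 9082/20601) = 1/((2 - 587/1073)² + 9082/20601) = 1/((1559/1073)² + 9082/20601) = 1/(2430481/1151329 + 9082/20601) = 1/(60526709059/23718528729) = 23718528729/60526709059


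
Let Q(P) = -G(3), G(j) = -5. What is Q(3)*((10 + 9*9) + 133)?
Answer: 1120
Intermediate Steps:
Q(P) = 5 (Q(P) = -1*(-5) = 5)
Q(3)*((10 + 9*9) + 133) = 5*((10 + 9*9) + 133) = 5*((10 + 81) + 133) = 5*(91 + 133) = 5*224 = 1120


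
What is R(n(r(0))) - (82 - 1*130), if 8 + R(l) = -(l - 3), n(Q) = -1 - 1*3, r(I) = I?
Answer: 47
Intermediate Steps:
n(Q) = -4 (n(Q) = -1 - 3 = -4)
R(l) = -5 - l (R(l) = -8 - (l - 3) = -8 - (-3 + l) = -8 + (3 - l) = -5 - l)
R(n(r(0))) - (82 - 1*130) = (-5 - 1*(-4)) - (82 - 1*130) = (-5 + 4) - (82 - 130) = -1 - 1*(-48) = -1 + 48 = 47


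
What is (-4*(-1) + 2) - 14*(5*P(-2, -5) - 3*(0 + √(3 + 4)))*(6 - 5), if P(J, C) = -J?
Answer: -134 + 42*√7 ≈ -22.878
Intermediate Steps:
(-4*(-1) + 2) - 14*(5*P(-2, -5) - 3*(0 + √(3 + 4)))*(6 - 5) = (-4*(-1) + 2) - 14*(5*(-1*(-2)) - 3*(0 + √(3 + 4)))*(6 - 5) = (4 + 2) - 14*(5*2 - 3*(0 + √7)) = 6 - 14*(10 - 3*√7) = 6 + (-140 + 42*√7) = -134 + 42*√7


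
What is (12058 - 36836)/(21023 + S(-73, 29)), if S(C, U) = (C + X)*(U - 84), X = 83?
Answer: -24778/20473 ≈ -1.2103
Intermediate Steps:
S(C, U) = (-84 + U)*(83 + C) (S(C, U) = (C + 83)*(U - 84) = (83 + C)*(-84 + U) = (-84 + U)*(83 + C))
(12058 - 36836)/(21023 + S(-73, 29)) = (12058 - 36836)/(21023 + (-6972 - 84*(-73) + 83*29 - 73*29)) = -24778/(21023 + (-6972 + 6132 + 2407 - 2117)) = -24778/(21023 - 550) = -24778/20473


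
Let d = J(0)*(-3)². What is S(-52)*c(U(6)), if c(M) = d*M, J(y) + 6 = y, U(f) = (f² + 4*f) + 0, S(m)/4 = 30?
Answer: -388800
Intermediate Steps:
S(m) = 120 (S(m) = 4*30 = 120)
U(f) = f² + 4*f
J(y) = -6 + y
d = -54 (d = (-6 + 0)*(-3)² = -6*9 = -54)
c(M) = -54*M
S(-52)*c(U(6)) = 120*(-324*(4 + 6)) = 120*(-324*10) = 120*(-54*60) = 120*(-3240) = -388800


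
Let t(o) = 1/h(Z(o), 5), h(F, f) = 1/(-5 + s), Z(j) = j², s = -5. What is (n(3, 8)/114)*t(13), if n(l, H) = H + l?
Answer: -55/57 ≈ -0.96491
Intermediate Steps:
h(F, f) = -⅒ (h(F, f) = 1/(-5 - 5) = 1/(-10) = -⅒)
t(o) = -10 (t(o) = 1/(-⅒) = -10)
(n(3, 8)/114)*t(13) = ((8 + 3)/114)*(-10) = (11*(1/114))*(-10) = (11/114)*(-10) = -55/57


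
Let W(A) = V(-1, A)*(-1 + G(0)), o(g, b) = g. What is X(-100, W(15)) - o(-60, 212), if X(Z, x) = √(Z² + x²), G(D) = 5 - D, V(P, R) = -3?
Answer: 60 + 4*√634 ≈ 160.72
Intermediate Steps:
W(A) = -12 (W(A) = -3*(-1 + (5 - 1*0)) = -3*(-1 + (5 + 0)) = -3*(-1 + 5) = -3*4 = -12)
X(-100, W(15)) - o(-60, 212) = √((-100)² + (-12)²) - 1*(-60) = √(10000 + 144) + 60 = √10144 + 60 = 4*√634 + 60 = 60 + 4*√634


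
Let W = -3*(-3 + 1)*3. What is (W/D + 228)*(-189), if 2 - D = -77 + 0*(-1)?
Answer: -3407670/79 ≈ -43135.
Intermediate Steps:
W = 18 (W = -(-6)*3 = -3*(-6) = 18)
D = 79 (D = 2 - (-77 + 0*(-1)) = 2 - (-77 + 0) = 2 - 1*(-77) = 2 + 77 = 79)
(W/D + 228)*(-189) = (18/79 + 228)*(-189) = (18030/79)*(-189) = -3407670/79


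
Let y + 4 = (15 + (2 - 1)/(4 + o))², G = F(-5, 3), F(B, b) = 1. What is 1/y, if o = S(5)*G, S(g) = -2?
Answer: 4/945 ≈ 0.0042328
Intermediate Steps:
G = 1
o = -2 (o = -2*1 = -2)
y = 945/4 (y = -4 + (15 + (2 - 1)/(4 - 2))² = -4 + (15 + 1/2)² = -4 + (15 + 1*(½))² = -4 + (15 + ½)² = -4 + (31/2)² = -4 + 961/4 = 945/4 ≈ 236.25)
1/y = 1/(945/4) = 4/945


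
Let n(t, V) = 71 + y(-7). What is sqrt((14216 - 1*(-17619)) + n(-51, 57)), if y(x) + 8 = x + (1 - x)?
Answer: 7*sqrt(651) ≈ 178.60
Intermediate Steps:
y(x) = -7 (y(x) = -8 + (x + (1 - x)) = -8 + 1 = -7)
n(t, V) = 64 (n(t, V) = 71 - 7 = 64)
sqrt((14216 - 1*(-17619)) + n(-51, 57)) = sqrt((14216 - 1*(-17619)) + 64) = sqrt((14216 + 17619) + 64) = sqrt(31835 + 64) = sqrt(31899) = 7*sqrt(651)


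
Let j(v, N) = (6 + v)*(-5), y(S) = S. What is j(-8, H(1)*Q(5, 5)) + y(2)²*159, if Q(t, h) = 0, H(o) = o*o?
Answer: 646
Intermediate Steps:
H(o) = o²
j(v, N) = -30 - 5*v
j(-8, H(1)*Q(5, 5)) + y(2)²*159 = (-30 - 5*(-8)) + 2²*159 = (-30 + 40) + 4*159 = 10 + 636 = 646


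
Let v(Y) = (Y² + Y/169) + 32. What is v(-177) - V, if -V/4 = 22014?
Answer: 20181296/169 ≈ 1.1942e+5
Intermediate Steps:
V = -88056 (V = -4*22014 = -88056)
v(Y) = 32 + Y² + Y/169 (v(Y) = (Y² + Y/169) + 32 = 32 + Y² + Y/169)
v(-177) - V = (32 + (-177)² + (1/169)*(-177)) - 1*(-88056) = (32 + 31329 - 177/169) + 88056 = 5299832/169 + 88056 = 20181296/169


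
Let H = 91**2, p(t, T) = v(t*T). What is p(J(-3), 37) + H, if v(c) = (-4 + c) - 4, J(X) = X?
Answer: 8162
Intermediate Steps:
v(c) = -8 + c
p(t, T) = -8 + T*t (p(t, T) = -8 + t*T = -8 + T*t)
H = 8281
p(J(-3), 37) + H = (-8 + 37*(-3)) + 8281 = (-8 - 111) + 8281 = -119 + 8281 = 8162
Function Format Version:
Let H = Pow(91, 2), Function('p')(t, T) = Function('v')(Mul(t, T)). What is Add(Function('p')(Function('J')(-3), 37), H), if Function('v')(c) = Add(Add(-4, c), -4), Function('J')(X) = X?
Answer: 8162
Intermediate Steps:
Function('v')(c) = Add(-8, c)
Function('p')(t, T) = Add(-8, Mul(T, t)) (Function('p')(t, T) = Add(-8, Mul(t, T)) = Add(-8, Mul(T, t)))
H = 8281
Add(Function('p')(Function('J')(-3), 37), H) = Add(Add(-8, Mul(37, -3)), 8281) = Add(Add(-8, -111), 8281) = Add(-119, 8281) = 8162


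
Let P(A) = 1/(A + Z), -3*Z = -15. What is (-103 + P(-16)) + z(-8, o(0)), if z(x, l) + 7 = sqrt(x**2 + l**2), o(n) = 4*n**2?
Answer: -1123/11 ≈ -102.09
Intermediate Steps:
Z = 5 (Z = -1/3*(-15) = 5)
P(A) = 1/(5 + A) (P(A) = 1/(A + 5) = 1/(5 + A))
z(x, l) = -7 + sqrt(l**2 + x**2) (z(x, l) = -7 + sqrt(x**2 + l**2) = -7 + sqrt(l**2 + x**2))
(-103 + P(-16)) + z(-8, o(0)) = (-103 + 1/(5 - 16)) + (-7 + sqrt((4*0**2)**2 + (-8)**2)) = (-103 + 1/(-11)) + (-7 + sqrt((4*0)**2 + 64)) = (-103 - 1/11) + (-7 + sqrt(0**2 + 64)) = -1134/11 + (-7 + sqrt(0 + 64)) = -1134/11 + (-7 + sqrt(64)) = -1134/11 + (-7 + 8) = -1134/11 + 1 = -1123/11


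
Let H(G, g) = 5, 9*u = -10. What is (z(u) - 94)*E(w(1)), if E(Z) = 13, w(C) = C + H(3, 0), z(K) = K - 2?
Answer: -11362/9 ≈ -1262.4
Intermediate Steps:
u = -10/9 (u = (1/9)*(-10) = -10/9 ≈ -1.1111)
z(K) = -2 + K
w(C) = 5 + C (w(C) = C + 5 = 5 + C)
(z(u) - 94)*E(w(1)) = ((-2 - 10/9) - 94)*13 = (-28/9 - 94)*13 = -874/9*13 = -11362/9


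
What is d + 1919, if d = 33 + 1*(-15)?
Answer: 1937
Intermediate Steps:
d = 18 (d = 33 - 15 = 18)
d + 1919 = 18 + 1919 = 1937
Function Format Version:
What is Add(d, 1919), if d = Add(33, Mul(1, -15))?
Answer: 1937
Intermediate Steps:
d = 18 (d = Add(33, -15) = 18)
Add(d, 1919) = Add(18, 1919) = 1937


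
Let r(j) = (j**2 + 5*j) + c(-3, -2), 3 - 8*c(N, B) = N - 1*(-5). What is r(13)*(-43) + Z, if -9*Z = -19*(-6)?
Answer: -241921/24 ≈ -10080.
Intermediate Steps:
c(N, B) = -1/4 - N/8 (c(N, B) = 3/8 - (N - 1*(-5))/8 = 3/8 - (N + 5)/8 = 3/8 - (5 + N)/8 = 3/8 + (-5/8 - N/8) = -1/4 - N/8)
Z = -38/3 (Z = -(-19)*(-6)/9 = -1/9*114 = -38/3 ≈ -12.667)
r(j) = 1/8 + j**2 + 5*j (r(j) = (j**2 + 5*j) + (-1/4 - 1/8*(-3)) = (j**2 + 5*j) + (-1/4 + 3/8) = (j**2 + 5*j) + 1/8 = 1/8 + j**2 + 5*j)
r(13)*(-43) + Z = (1/8 + 13**2 + 5*13)*(-43) - 38/3 = (1/8 + 169 + 65)*(-43) - 38/3 = (1873/8)*(-43) - 38/3 = -80539/8 - 38/3 = -241921/24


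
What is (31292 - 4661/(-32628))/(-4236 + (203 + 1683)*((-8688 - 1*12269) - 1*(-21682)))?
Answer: 1021000037/44475683592 ≈ 0.022956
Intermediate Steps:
(31292 - 4661/(-32628))/(-4236 + (203 + 1683)*((-8688 - 1*12269) - 1*(-21682))) = (31292 - 4661*(-1/32628))/(-4236 + 1886*((-8688 - 12269) + 21682)) = (31292 + 4661/32628)/(-4236 + 1886*(-20957 + 21682)) = 1021000037/(32628*(-4236 + 1886*725)) = 1021000037/(32628*(-4236 + 1367350)) = (1021000037/32628)/1363114 = (1021000037/32628)*(1/1363114) = 1021000037/44475683592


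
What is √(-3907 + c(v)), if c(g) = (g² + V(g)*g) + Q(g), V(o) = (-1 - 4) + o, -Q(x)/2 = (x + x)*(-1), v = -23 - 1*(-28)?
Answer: I*√3862 ≈ 62.145*I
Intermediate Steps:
v = 5 (v = -23 + 28 = 5)
Q(x) = 4*x (Q(x) = -2*(x + x)*(-1) = -2*2*x*(-1) = -(-4)*x = 4*x)
V(o) = -5 + o
c(g) = g² + 4*g + g*(-5 + g) (c(g) = (g² + (-5 + g)*g) + 4*g = (g² + g*(-5 + g)) + 4*g = g² + 4*g + g*(-5 + g))
√(-3907 + c(v)) = √(-3907 + 5*(-1 + 2*5)) = √(-3907 + 5*(-1 + 10)) = √(-3907 + 5*9) = √(-3907 + 45) = √(-3862) = I*√3862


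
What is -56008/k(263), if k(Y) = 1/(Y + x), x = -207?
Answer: -3136448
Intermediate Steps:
k(Y) = 1/(-207 + Y) (k(Y) = 1/(Y - 207) = 1/(-207 + Y))
-56008/k(263) = -56008/(1/(-207 + 263)) = -56008/(1/56) = -56008/1/56 = -56008*56 = -3136448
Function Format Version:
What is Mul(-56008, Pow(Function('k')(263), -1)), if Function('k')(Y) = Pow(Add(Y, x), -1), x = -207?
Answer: -3136448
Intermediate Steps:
Function('k')(Y) = Pow(Add(-207, Y), -1) (Function('k')(Y) = Pow(Add(Y, -207), -1) = Pow(Add(-207, Y), -1))
Mul(-56008, Pow(Function('k')(263), -1)) = Mul(-56008, Pow(Pow(Add(-207, 263), -1), -1)) = Mul(-56008, Pow(Pow(56, -1), -1)) = Mul(-56008, Pow(Rational(1, 56), -1)) = Mul(-56008, 56) = -3136448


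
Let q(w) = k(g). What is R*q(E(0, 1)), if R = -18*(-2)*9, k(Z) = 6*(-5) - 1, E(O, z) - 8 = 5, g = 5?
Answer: -10044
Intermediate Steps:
E(O, z) = 13 (E(O, z) = 8 + 5 = 13)
k(Z) = -31 (k(Z) = -30 - 1 = -31)
q(w) = -31
R = 324 (R = 36*9 = 324)
R*q(E(0, 1)) = 324*(-31) = -10044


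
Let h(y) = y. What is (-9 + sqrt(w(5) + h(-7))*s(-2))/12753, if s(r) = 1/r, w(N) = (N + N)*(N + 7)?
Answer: -1/1417 - sqrt(113)/25506 ≈ -0.0011225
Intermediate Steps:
w(N) = 2*N*(7 + N) (w(N) = (2*N)*(7 + N) = 2*N*(7 + N))
(-9 + sqrt(w(5) + h(-7))*s(-2))/12753 = (-9 + sqrt(2*5*(7 + 5) - 7)/(-2))/12753 = (-9 + sqrt(2*5*12 - 7)*(-1/2))*(1/12753) = (-9 + sqrt(120 - 7)*(-1/2))*(1/12753) = (-9 + sqrt(113)*(-1/2))*(1/12753) = (-9 - sqrt(113)/2)*(1/12753) = -1/1417 - sqrt(113)/25506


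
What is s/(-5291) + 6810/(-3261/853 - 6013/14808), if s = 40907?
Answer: -457309769298179/282634516307 ≈ -1618.0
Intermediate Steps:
s/(-5291) + 6810/(-3261/853 - 6013/14808) = 40907/(-5291) + 6810/(-3261/853 - 6013/14808) = 40907*(-1/5291) + 6810/(-3261*1/853 - 6013*1/14808) = -40907/5291 + 6810/(-3261/853 - 6013/14808) = -40907/5291 + 6810/(-53417977/12631224) = -40907/5291 + 6810*(-12631224/53417977) = -40907/5291 - 86018635440/53417977 = -457309769298179/282634516307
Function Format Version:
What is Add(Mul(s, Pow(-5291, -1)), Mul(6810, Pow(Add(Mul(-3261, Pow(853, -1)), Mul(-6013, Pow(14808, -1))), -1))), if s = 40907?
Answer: Rational(-457309769298179, 282634516307) ≈ -1618.0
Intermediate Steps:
Add(Mul(s, Pow(-5291, -1)), Mul(6810, Pow(Add(Mul(-3261, Pow(853, -1)), Mul(-6013, Pow(14808, -1))), -1))) = Add(Mul(40907, Pow(-5291, -1)), Mul(6810, Pow(Add(Mul(-3261, Pow(853, -1)), Mul(-6013, Pow(14808, -1))), -1))) = Add(Mul(40907, Rational(-1, 5291)), Mul(6810, Pow(Add(Mul(-3261, Rational(1, 853)), Mul(-6013, Rational(1, 14808))), -1))) = Add(Rational(-40907, 5291), Mul(6810, Pow(Add(Rational(-3261, 853), Rational(-6013, 14808)), -1))) = Add(Rational(-40907, 5291), Mul(6810, Pow(Rational(-53417977, 12631224), -1))) = Add(Rational(-40907, 5291), Mul(6810, Rational(-12631224, 53417977))) = Add(Rational(-40907, 5291), Rational(-86018635440, 53417977)) = Rational(-457309769298179, 282634516307)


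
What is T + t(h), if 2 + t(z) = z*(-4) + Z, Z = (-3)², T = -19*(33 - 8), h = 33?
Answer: -600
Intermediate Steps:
T = -475 (T = -19*25 = -475)
Z = 9
t(z) = 7 - 4*z (t(z) = -2 + (z*(-4) + 9) = -2 + (-4*z + 9) = -2 + (9 - 4*z) = 7 - 4*z)
T + t(h) = -475 + (7 - 4*33) = -475 + (7 - 132) = -475 - 125 = -600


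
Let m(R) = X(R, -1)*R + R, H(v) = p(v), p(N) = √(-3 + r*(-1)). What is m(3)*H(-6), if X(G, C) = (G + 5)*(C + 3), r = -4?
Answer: 51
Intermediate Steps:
p(N) = 1 (p(N) = √(-3 - 4*(-1)) = √(-3 + 4) = √1 = 1)
H(v) = 1
X(G, C) = (3 + C)*(5 + G) (X(G, C) = (5 + G)*(3 + C) = (3 + C)*(5 + G))
m(R) = R + R*(10 + 2*R) (m(R) = (15 + 3*R + 5*(-1) - R)*R + R = (15 + 3*R - 5 - R)*R + R = (10 + 2*R)*R + R = R*(10 + 2*R) + R = R + R*(10 + 2*R))
m(3)*H(-6) = (3*(11 + 2*3))*1 = (3*(11 + 6))*1 = (3*17)*1 = 51*1 = 51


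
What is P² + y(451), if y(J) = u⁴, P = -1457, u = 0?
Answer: 2122849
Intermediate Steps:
y(J) = 0 (y(J) = 0⁴ = 0)
P² + y(451) = (-1457)² + 0 = 2122849 + 0 = 2122849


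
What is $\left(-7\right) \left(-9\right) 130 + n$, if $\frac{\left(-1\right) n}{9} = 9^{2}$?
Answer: $7461$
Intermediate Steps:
$n = -729$ ($n = - 9 \cdot 9^{2} = \left(-9\right) 81 = -729$)
$\left(-7\right) \left(-9\right) 130 + n = \left(-7\right) \left(-9\right) 130 - 729 = 63 \cdot 130 - 729 = 8190 - 729 = 7461$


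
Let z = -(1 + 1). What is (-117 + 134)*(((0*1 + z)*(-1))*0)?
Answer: 0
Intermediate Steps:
z = -2 (z = -1*2 = -2)
(-117 + 134)*(((0*1 + z)*(-1))*0) = (-117 + 134)*(((0*1 - 2)*(-1))*0) = 17*(((0 - 2)*(-1))*0) = 17*(-2*(-1)*0) = 17*(2*0) = 17*0 = 0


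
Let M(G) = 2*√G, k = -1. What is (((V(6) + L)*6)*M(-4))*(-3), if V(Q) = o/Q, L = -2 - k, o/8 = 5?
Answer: -408*I ≈ -408.0*I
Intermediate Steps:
o = 40 (o = 8*5 = 40)
L = -1 (L = -2 - 1*(-1) = -2 + 1 = -1)
V(Q) = 40/Q
(((V(6) + L)*6)*M(-4))*(-3) = (((40/6 - 1)*6)*(2*√(-4)))*(-3) = (((40*(⅙) - 1)*6)*(2*(2*I)))*(-3) = (((20/3 - 1)*6)*(4*I))*(-3) = (((17/3)*6)*(4*I))*(-3) = (34*(4*I))*(-3) = (136*I)*(-3) = -408*I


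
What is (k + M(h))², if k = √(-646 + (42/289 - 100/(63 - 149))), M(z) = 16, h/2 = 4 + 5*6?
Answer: (11696 + I*√344498198)²/534361 ≈ -388.69 + 812.5*I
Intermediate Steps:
h = 68 (h = 2*(4 + 5*6) = 2*(4 + 30) = 2*34 = 68)
k = I*√344498198/731 (k = √(-646 + (42*(1/289) - 100/(-86))) = √(-646 + (42/289 - 100*(-1/86))) = √(-646 + (42/289 + 50/43)) = √(-646 + 16256/12427) = √(-8011586/12427) = I*√344498198/731 ≈ 25.391*I)
(k + M(h))² = (I*√344498198/731 + 16)² = (16 + I*√344498198/731)²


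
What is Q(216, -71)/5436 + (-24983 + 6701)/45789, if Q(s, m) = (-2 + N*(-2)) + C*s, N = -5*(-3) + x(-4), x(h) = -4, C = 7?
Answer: -867970/6914139 ≈ -0.12554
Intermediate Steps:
N = 11 (N = -5*(-3) - 4 = 15 - 4 = 11)
Q(s, m) = -24 + 7*s (Q(s, m) = (-2 + 11*(-2)) + 7*s = (-2 - 22) + 7*s = -24 + 7*s)
Q(216, -71)/5436 + (-24983 + 6701)/45789 = (-24 + 7*216)/5436 + (-24983 + 6701)/45789 = (-24 + 1512)*(1/5436) - 18282*1/45789 = 1488*(1/5436) - 6094/15263 = 124/453 - 6094/15263 = -867970/6914139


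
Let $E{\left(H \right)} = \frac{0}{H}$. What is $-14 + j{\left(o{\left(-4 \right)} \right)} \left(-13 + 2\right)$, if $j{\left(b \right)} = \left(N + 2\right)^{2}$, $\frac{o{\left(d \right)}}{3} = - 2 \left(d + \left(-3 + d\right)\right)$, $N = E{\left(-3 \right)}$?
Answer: $-58$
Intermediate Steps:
$E{\left(H \right)} = 0$
$N = 0$
$o{\left(d \right)} = 18 - 12 d$ ($o{\left(d \right)} = 3 \left(- 2 \left(d + \left(-3 + d\right)\right)\right) = 3 \left(- 2 \left(-3 + 2 d\right)\right) = 3 \left(6 - 4 d\right) = 18 - 12 d$)
$j{\left(b \right)} = 4$ ($j{\left(b \right)} = \left(0 + 2\right)^{2} = 2^{2} = 4$)
$-14 + j{\left(o{\left(-4 \right)} \right)} \left(-13 + 2\right) = -14 + 4 \left(-13 + 2\right) = -14 + 4 \left(-11\right) = -14 - 44 = -58$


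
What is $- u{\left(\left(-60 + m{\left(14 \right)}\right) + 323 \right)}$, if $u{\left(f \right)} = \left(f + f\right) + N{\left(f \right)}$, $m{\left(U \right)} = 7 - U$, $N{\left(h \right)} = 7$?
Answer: $-519$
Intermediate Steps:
$u{\left(f \right)} = 7 + 2 f$ ($u{\left(f \right)} = \left(f + f\right) + 7 = 2 f + 7 = 7 + 2 f$)
$- u{\left(\left(-60 + m{\left(14 \right)}\right) + 323 \right)} = - (7 + 2 \left(\left(-60 + \left(7 - 14\right)\right) + 323\right)) = - (7 + 2 \left(\left(-60 - 7\right) + 323\right)) = - (7 + 2 \left(-67 + 323\right)) = - (7 + 2 \cdot 256) = - (7 + 512) = \left(-1\right) 519 = -519$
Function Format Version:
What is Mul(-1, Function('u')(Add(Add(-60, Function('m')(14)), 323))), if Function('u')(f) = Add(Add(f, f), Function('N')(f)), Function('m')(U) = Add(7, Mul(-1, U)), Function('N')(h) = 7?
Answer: -519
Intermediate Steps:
Function('u')(f) = Add(7, Mul(2, f)) (Function('u')(f) = Add(Add(f, f), 7) = Add(Mul(2, f), 7) = Add(7, Mul(2, f)))
Mul(-1, Function('u')(Add(Add(-60, Function('m')(14)), 323))) = Mul(-1, Add(7, Mul(2, Add(Add(-60, Add(7, Mul(-1, 14))), 323)))) = Mul(-1, Add(7, Mul(2, Add(Add(-60, Add(7, -14)), 323)))) = Mul(-1, Add(7, Mul(2, Add(Add(-60, -7), 323)))) = Mul(-1, Add(7, Mul(2, Add(-67, 323)))) = Mul(-1, Add(7, Mul(2, 256))) = Mul(-1, Add(7, 512)) = Mul(-1, 519) = -519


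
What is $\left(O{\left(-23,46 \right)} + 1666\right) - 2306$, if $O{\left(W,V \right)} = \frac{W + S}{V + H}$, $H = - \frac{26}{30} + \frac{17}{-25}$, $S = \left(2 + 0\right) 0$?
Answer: $- \frac{2135485}{3334} \approx -640.52$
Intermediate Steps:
$S = 0$ ($S = 2 \cdot 0 = 0$)
$H = - \frac{116}{75}$ ($H = \left(-26\right) \frac{1}{30} + 17 \left(- \frac{1}{25}\right) = - \frac{13}{15} - \frac{17}{25} = - \frac{116}{75} \approx -1.5467$)
$O{\left(W,V \right)} = \frac{W}{- \frac{116}{75} + V}$ ($O{\left(W,V \right)} = \frac{W + 0}{V - \frac{116}{75}} = \frac{W}{- \frac{116}{75} + V}$)
$\left(O{\left(-23,46 \right)} + 1666\right) - 2306 = \left(75 \left(-23\right) \frac{1}{-116 + 75 \cdot 46} + 1666\right) - 2306 = \left(75 \left(-23\right) \frac{1}{-116 + 3450} + 1666\right) - 2306 = \left(75 \left(-23\right) \frac{1}{3334} + 1666\right) - 2306 = \left(- \frac{1725}{3334} + 1666\right) - 2306 = \frac{5552719}{3334} - 2306 = - \frac{2135485}{3334}$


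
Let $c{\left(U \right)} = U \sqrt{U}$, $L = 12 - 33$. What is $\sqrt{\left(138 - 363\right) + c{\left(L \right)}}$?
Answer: $\sqrt{-225 - 21 i \sqrt{21}} \approx 3.1398 - 15.325 i$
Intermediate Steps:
$L = -21$
$c{\left(U \right)} = U^{\frac{3}{2}}$
$\sqrt{\left(138 - 363\right) + c{\left(L \right)}} = \sqrt{\left(138 - 363\right) + \left(-21\right)^{\frac{3}{2}}} = \sqrt{\left(138 - 363\right) - 21 i \sqrt{21}} = \sqrt{-225 - 21 i \sqrt{21}}$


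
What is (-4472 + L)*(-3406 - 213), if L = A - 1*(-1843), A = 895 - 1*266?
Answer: 7238000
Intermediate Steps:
A = 629 (A = 895 - 266 = 629)
L = 2472 (L = 629 - 1*(-1843) = 629 + 1843 = 2472)
(-4472 + L)*(-3406 - 213) = (-4472 + 2472)*(-3406 - 213) = -2000*(-3619) = 7238000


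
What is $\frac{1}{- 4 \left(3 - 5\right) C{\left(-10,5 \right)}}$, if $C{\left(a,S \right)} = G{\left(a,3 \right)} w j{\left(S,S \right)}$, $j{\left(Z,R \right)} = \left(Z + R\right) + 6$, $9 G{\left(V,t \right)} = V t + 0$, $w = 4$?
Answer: $- \frac{3}{5120} \approx -0.00058594$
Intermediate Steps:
$G{\left(V,t \right)} = \frac{V t}{9}$ ($G{\left(V,t \right)} = \frac{V t + 0}{9} = \frac{V t}{9}$)
$j{\left(Z,R \right)} = 6 + R + Z$ ($j{\left(Z,R \right)} = \left(R + Z\right) + 6 = 6 + R + Z$)
$C{\left(a,S \right)} = \frac{4 a \left(6 + 2 S\right)}{3}$ ($C{\left(a,S \right)} = \frac{1}{9} a 3 \cdot 4 \left(6 + S + S\right) = \frac{a}{3} \cdot 4 \left(6 + 2 S\right) = \frac{4 a}{3} \left(6 + 2 S\right) = \frac{4 a \left(6 + 2 S\right)}{3}$)
$\frac{1}{- 4 \left(3 - 5\right) C{\left(-10,5 \right)}} = \frac{1}{- 4 \left(3 - 5\right) \frac{8}{3} \left(-10\right) \left(3 + 5\right)} = \frac{1}{\left(-4\right) \left(-2\right) \frac{8}{3} \left(-10\right) 8} = \frac{1}{8 \left(- \frac{640}{3}\right)} = \frac{1}{- \frac{5120}{3}} = - \frac{3}{5120}$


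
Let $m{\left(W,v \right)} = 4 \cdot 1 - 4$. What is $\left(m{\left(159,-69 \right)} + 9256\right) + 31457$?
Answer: $40713$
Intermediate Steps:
$m{\left(W,v \right)} = 0$ ($m{\left(W,v \right)} = 4 - 4 = 0$)
$\left(m{\left(159,-69 \right)} + 9256\right) + 31457 = \left(0 + 9256\right) + 31457 = 9256 + 31457 = 40713$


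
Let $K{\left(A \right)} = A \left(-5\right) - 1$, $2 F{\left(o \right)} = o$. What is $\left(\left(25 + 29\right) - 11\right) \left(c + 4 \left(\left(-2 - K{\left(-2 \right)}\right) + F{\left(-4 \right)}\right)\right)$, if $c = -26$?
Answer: $-3354$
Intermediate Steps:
$F{\left(o \right)} = \frac{o}{2}$
$K{\left(A \right)} = -1 - 5 A$ ($K{\left(A \right)} = - 5 A - 1 = -1 - 5 A$)
$\left(\left(25 + 29\right) - 11\right) \left(c + 4 \left(\left(-2 - K{\left(-2 \right)}\right) + F{\left(-4 \right)}\right)\right) = \left(\left(25 + 29\right) - 11\right) \left(-26 + 4 \left(\left(-2 - \left(-1 - -10\right)\right) + \frac{1}{2} \left(-4\right)\right)\right) = \left(54 - 11\right) \left(-26 + 4 \left(\left(-2 - \left(-1 + 10\right)\right) - 2\right)\right) = 43 \left(-26 + 4 \left(\left(-2 - 9\right) - 2\right)\right) = 43 \left(-26 + 4 \left(-11 - 2\right)\right) = 43 \left(-26 + 4 \left(-13\right)\right) = 43 \left(-26 - 52\right) = 43 \left(-78\right) = -3354$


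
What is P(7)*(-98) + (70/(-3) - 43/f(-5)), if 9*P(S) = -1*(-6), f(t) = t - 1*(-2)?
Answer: -223/3 ≈ -74.333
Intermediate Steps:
f(t) = 2 + t (f(t) = t + 2 = 2 + t)
P(S) = ⅔ (P(S) = (-1*(-6))/9 = (⅑)*6 = ⅔)
P(7)*(-98) + (70/(-3) - 43/f(-5)) = (⅔)*(-98) + (70/(-3) - 43/(2 - 5)) = -196/3 + (70*(-⅓) - 43/(-3)) = -196/3 + (-70/3 - 43*(-⅓)) = -196/3 + (-70/3 + 43/3) = -196/3 - 9 = -223/3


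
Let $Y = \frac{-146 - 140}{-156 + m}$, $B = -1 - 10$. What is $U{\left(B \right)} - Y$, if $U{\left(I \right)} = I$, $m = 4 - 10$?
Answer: $- \frac{1034}{81} \approx -12.765$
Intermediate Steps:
$m = -6$ ($m = 4 - 10 = -6$)
$B = -11$ ($B = -1 - 10 = -11$)
$Y = \frac{143}{81}$ ($Y = \frac{-146 - 140}{-156 - 6} = - \frac{286}{-162} = \left(-286\right) \left(- \frac{1}{162}\right) = \frac{143}{81} \approx 1.7654$)
$U{\left(B \right)} - Y = -11 - \frac{143}{81} = - \frac{1034}{81}$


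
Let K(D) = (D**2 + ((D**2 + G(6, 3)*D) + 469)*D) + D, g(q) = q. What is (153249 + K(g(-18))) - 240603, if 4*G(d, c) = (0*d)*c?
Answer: -101322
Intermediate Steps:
G(d, c) = 0 (G(d, c) = ((0*d)*c)/4 = (0*c)/4 = (1/4)*0 = 0)
K(D) = D + D**2 + D*(469 + D**2) (K(D) = (D**2 + ((D**2 + 0*D) + 469)*D) + D = (D**2 + ((D**2 + 0) + 469)*D) + D = (D**2 + (D**2 + 469)*D) + D = (D**2 + (469 + D**2)*D) + D = (D**2 + D*(469 + D**2)) + D = D + D**2 + D*(469 + D**2))
(153249 + K(g(-18))) - 240603 = (153249 - 18*(470 - 18 + (-18)**2)) - 240603 = (153249 - 18*(470 - 18 + 324)) - 240603 = (153249 - 18*776) - 240603 = (153249 - 13968) - 240603 = 139281 - 240603 = -101322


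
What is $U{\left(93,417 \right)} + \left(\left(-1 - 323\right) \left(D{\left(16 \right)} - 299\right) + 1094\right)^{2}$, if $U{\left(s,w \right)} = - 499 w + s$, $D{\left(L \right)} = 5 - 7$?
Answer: $9725301934$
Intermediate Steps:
$D{\left(L \right)} = -2$
$U{\left(s,w \right)} = s - 499 w$
$U{\left(93,417 \right)} + \left(\left(-1 - 323\right) \left(D{\left(16 \right)} - 299\right) + 1094\right)^{2} = \left(93 - 208083\right) + \left(\left(-1 - 323\right) \left(-2 - 299\right) + 1094\right)^{2} = \left(93 - 208083\right) + \left(\left(-324\right) \left(-301\right) + 1094\right)^{2} = -207990 + \left(97524 + 1094\right)^{2} = -207990 + 98618^{2} = -207990 + 9725509924 = 9725301934$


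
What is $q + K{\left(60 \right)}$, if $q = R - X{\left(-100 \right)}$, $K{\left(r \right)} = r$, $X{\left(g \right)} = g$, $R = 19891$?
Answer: $20051$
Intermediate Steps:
$q = 19991$ ($q = 19891 - -100 = 19891 + 100 = 19991$)
$q + K{\left(60 \right)} = 19991 + 60 = 20051$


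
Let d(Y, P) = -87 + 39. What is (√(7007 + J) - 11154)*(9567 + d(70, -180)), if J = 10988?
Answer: -106174926 + 9519*√17995 ≈ -1.0490e+8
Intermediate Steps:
d(Y, P) = -48
(√(7007 + J) - 11154)*(9567 + d(70, -180)) = (√(7007 + 10988) - 11154)*(9567 - 48) = (√17995 - 11154)*9519 = (-11154 + √17995)*9519 = -106174926 + 9519*√17995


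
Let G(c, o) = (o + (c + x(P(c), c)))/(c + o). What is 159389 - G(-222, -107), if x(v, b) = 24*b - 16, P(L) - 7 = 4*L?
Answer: 52433308/329 ≈ 1.5937e+5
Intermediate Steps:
P(L) = 7 + 4*L
x(v, b) = -16 + 24*b
G(c, o) = (-16 + o + 25*c)/(c + o) (G(c, o) = (o + (c + (-16 + 24*c)))/(c + o) = (o + (-16 + 25*c))/(c + o) = (-16 + o + 25*c)/(c + o))
159389 - G(-222, -107) = 159389 - (-16 - 107 + 25*(-222))/(-222 - 107) = 159389 - (-16 - 107 - 5550)/(-329) = 159389 - (-1)*(-5673)/329 = 159389 - 1*5673/329 = 159389 - 5673/329 = 52433308/329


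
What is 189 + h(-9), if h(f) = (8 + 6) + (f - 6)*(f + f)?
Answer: 473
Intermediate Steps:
h(f) = 14 + 2*f*(-6 + f) (h(f) = 14 + (-6 + f)*(2*f) = 14 + 2*f*(-6 + f))
189 + h(-9) = 189 + (14 - 12*(-9) + 2*(-9)**2) = 189 + (14 + 108 + 2*81) = 189 + (14 + 108 + 162) = 189 + 284 = 473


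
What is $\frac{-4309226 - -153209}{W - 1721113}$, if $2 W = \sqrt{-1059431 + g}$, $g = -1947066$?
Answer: $\frac{9537299849228}{3949640947191} + \frac{2770678 i \sqrt{3006497}}{3949640947191} \approx 2.4147 + 0.0012164 i$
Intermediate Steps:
$W = \frac{i \sqrt{3006497}}{2}$ ($W = \frac{\sqrt{-1059431 - 1947066}}{2} = \frac{\sqrt{-3006497}}{2} = \frac{i \sqrt{3006497}}{2} \approx 866.96 i$)
$\frac{-4309226 - -153209}{W - 1721113} = \frac{-4309226 - -153209}{\frac{i \sqrt{3006497}}{2} - 1721113} = \frac{-4309226 + \left(-259 + 153468\right)}{-1721113 + \frac{i \sqrt{3006497}}{2}} = \frac{-4309226 + 153209}{-1721113 + \frac{i \sqrt{3006497}}{2}} = - \frac{4156017}{-1721113 + \frac{i \sqrt{3006497}}{2}}$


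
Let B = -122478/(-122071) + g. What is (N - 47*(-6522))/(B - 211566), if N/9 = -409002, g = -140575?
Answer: 411926636364/42986081533 ≈ 9.5828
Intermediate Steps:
N = -3681018 (N = 9*(-409002) = -3681018)
B = -17160008347/122071 (B = -122478/(-122071) - 140575 = -122478*(-1/122071) - 140575 = 122478/122071 - 140575 = -17160008347/122071 ≈ -1.4057e+5)
(N - 47*(-6522))/(B - 211566) = (-3681018 - 47*(-6522))/(-17160008347/122071 - 211566) = (-3681018 + 306534)/(-42986081533/122071) = -3374484*(-122071/42986081533) = 411926636364/42986081533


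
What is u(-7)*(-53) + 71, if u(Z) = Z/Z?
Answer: 18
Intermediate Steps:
u(Z) = 1
u(-7)*(-53) + 71 = 1*(-53) + 71 = -53 + 71 = 18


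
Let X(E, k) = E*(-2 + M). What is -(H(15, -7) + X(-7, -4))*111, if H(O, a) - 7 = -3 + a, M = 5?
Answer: 2664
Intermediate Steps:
X(E, k) = 3*E (X(E, k) = E*(-2 + 5) = E*3 = 3*E)
H(O, a) = 4 + a (H(O, a) = 7 + (-3 + a) = 4 + a)
-(H(15, -7) + X(-7, -4))*111 = -((4 - 7) + 3*(-7))*111 = -(-3 - 21)*111 = -(-24)*111 = -1*(-2664) = 2664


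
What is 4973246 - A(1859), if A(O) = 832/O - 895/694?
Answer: 493554963101/99242 ≈ 4.9732e+6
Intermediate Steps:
A(O) = -895/694 + 832/O (A(O) = 832/O - 895*1/694 = 832/O - 895/694 = -895/694 + 832/O)
4973246 - A(1859) = 4973246 - (-895/694 + 832/1859) = 4973246 - (-895/694 + 832*(1/1859)) = 4973246 - (-895/694 + 64/143) = 4973246 - 1*(-83569/99242) = 4973246 + 83569/99242 = 493554963101/99242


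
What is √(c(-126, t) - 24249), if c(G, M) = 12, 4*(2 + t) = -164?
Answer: 3*I*√2693 ≈ 155.68*I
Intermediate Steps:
t = -43 (t = -2 + (¼)*(-164) = -2 - 41 = -43)
√(c(-126, t) - 24249) = √(12 - 24249) = √(-24237) = 3*I*√2693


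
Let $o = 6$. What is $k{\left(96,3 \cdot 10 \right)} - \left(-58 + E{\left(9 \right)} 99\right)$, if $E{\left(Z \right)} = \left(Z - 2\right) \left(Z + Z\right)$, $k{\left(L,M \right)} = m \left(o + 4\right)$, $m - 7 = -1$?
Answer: $-12356$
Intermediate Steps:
$m = 6$ ($m = 7 - 1 = 6$)
$k{\left(L,M \right)} = 60$ ($k{\left(L,M \right)} = 6 \left(6 + 4\right) = 6 \cdot 10 = 60$)
$E{\left(Z \right)} = 2 Z \left(-2 + Z\right)$ ($E{\left(Z \right)} = \left(-2 + Z\right) 2 Z = 2 Z \left(-2 + Z\right)$)
$k{\left(96,3 \cdot 10 \right)} - \left(-58 + E{\left(9 \right)} 99\right) = 60 - \left(-58 + 2 \cdot 9 \left(-2 + 9\right) 99\right) = 60 - \left(-58 + 2 \cdot 9 \cdot 7 \cdot 99\right) = 60 - \left(-58 + 126 \cdot 99\right) = 60 - \left(-58 + 12474\right) = 60 - 12416 = -12356$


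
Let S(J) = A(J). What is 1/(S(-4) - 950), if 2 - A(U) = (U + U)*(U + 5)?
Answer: -1/940 ≈ -0.0010638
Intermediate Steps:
A(U) = 2 - 2*U*(5 + U) (A(U) = 2 - (U + U)*(U + 5) = 2 - 2*U*(5 + U))
S(J) = 2 - 10*J - 2*J²
1/(S(-4) - 950) = 1/((2 - 10*(-4) - 2*(-4)²) - 950) = 1/((2 + 40 - 2*16) - 950) = 1/((2 + 40 - 32) - 950) = 1/(10 - 950) = 1/(-940) = -1/940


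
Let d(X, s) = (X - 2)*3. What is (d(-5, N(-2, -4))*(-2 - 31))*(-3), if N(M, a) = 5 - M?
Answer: -2079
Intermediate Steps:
d(X, s) = -6 + 3*X (d(X, s) = (-2 + X)*3 = -6 + 3*X)
(d(-5, N(-2, -4))*(-2 - 31))*(-3) = ((-6 + 3*(-5))*(-2 - 31))*(-3) = ((-6 - 15)*(-33))*(-3) = -21*(-33)*(-3) = 693*(-3) = -2079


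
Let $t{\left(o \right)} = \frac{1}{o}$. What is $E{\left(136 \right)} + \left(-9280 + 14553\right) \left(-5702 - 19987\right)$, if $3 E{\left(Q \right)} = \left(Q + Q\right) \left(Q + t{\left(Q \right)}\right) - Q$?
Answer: $-135445811$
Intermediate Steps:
$E{\left(Q \right)} = - \frac{Q}{3} + \frac{2 Q \left(Q + \frac{1}{Q}\right)}{3}$ ($E{\left(Q \right)} = \frac{\left(Q + Q\right) \left(Q + \frac{1}{Q}\right) - Q}{3} = \frac{2 Q \left(Q + \frac{1}{Q}\right) - Q}{3} = \frac{- Q + 2 Q \left(Q + \frac{1}{Q}\right)}{3} = - \frac{Q}{3} + \frac{2 Q \left(Q + \frac{1}{Q}\right)}{3}$)
$E{\left(136 \right)} + \left(-9280 + 14553\right) \left(-5702 - 19987\right) = \left(\frac{2}{3} + \frac{1}{3} \cdot 136 \left(-1 + 2 \cdot 136\right)\right) + \left(-9280 + 14553\right) \left(-5702 - 19987\right) = \left(\frac{2}{3} + \frac{1}{3} \cdot 136 \left(-1 + 272\right)\right) + 5273 \left(-25689\right) = \left(\frac{2}{3} + \frac{1}{3} \cdot 136 \cdot 271\right) - 135458097 = \left(\frac{2}{3} + \frac{36856}{3}\right) - 135458097 = 12286 - 135458097 = -135445811$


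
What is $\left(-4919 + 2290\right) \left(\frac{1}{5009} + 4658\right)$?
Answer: $- \frac{61339625567}{5009} \approx -1.2246 \cdot 10^{7}$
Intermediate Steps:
$\left(-4919 + 2290\right) \left(\frac{1}{5009} + 4658\right) = - 2629 \left(\frac{1}{5009} + 4658\right) = \left(-2629\right) \frac{23331923}{5009} = - \frac{61339625567}{5009}$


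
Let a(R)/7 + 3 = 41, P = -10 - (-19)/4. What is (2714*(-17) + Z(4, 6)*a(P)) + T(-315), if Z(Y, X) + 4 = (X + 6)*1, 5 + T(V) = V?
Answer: -44330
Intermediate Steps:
T(V) = -5 + V
P = -21/4 (P = -10 - (-19)/4 = -10 - 1*(-19/4) = -10 + 19/4 = -21/4 ≈ -5.2500)
a(R) = 266 (a(R) = -21 + 7*41 = -21 + 287 = 266)
Z(Y, X) = 2 + X (Z(Y, X) = -4 + (X + 6)*1 = -4 + (6 + X)*1 = -4 + (6 + X) = 2 + X)
(2714*(-17) + Z(4, 6)*a(P)) + T(-315) = (2714*(-17) + (2 + 6)*266) + (-5 - 315) = (-46138 + 8*266) - 320 = (-46138 + 2128) - 320 = -44010 - 320 = -44330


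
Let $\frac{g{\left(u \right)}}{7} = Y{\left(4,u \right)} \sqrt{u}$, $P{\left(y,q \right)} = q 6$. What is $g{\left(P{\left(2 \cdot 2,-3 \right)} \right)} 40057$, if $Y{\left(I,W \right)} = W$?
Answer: $- 15141546 i \sqrt{2} \approx - 2.1413 \cdot 10^{7} i$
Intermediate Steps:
$P{\left(y,q \right)} = 6 q$
$g{\left(u \right)} = 7 u^{\frac{3}{2}}$ ($g{\left(u \right)} = 7 u \sqrt{u} = 7 u^{\frac{3}{2}}$)
$g{\left(P{\left(2 \cdot 2,-3 \right)} \right)} 40057 = 7 \left(6 \left(-3\right)\right)^{\frac{3}{2}} \cdot 40057 = 7 \left(-18\right)^{\frac{3}{2}} \cdot 40057 = 7 \left(- 54 i \sqrt{2}\right) 40057 = - 378 i \sqrt{2} \cdot 40057 = - 15141546 i \sqrt{2}$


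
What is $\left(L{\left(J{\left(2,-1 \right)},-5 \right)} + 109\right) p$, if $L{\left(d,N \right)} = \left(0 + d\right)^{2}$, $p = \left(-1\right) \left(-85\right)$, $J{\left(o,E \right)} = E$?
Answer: $9350$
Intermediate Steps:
$p = 85$
$L{\left(d,N \right)} = d^{2}$
$\left(L{\left(J{\left(2,-1 \right)},-5 \right)} + 109\right) p = \left(\left(-1\right)^{2} + 109\right) 85 = \left(1 + 109\right) 85 = 110 \cdot 85 = 9350$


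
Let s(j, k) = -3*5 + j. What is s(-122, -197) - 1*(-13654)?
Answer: 13517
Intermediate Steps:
s(j, k) = -15 + j
s(-122, -197) - 1*(-13654) = (-15 - 122) - 1*(-13654) = -137 + 13654 = 13517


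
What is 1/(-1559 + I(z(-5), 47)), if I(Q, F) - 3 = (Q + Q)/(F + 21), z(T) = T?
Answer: -34/52909 ≈ -0.00064261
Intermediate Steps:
I(Q, F) = 3 + 2*Q/(21 + F) (I(Q, F) = 3 + (Q + Q)/(F + 21) = 3 + (2*Q)/(21 + F) = 3 + 2*Q/(21 + F))
1/(-1559 + I(z(-5), 47)) = 1/(-1559 + (63 + 2*(-5) + 3*47)/(21 + 47)) = 1/(-1559 + (63 - 10 + 141)/68) = 1/(-1559 + (1/68)*194) = 1/(-1559 + 97/34) = 1/(-52909/34) = -34/52909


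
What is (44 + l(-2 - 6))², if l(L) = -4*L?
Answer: 5776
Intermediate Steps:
(44 + l(-2 - 6))² = (44 - 4*(-2 - 6))² = (44 - 4*(-8))² = (44 + 32)² = 76² = 5776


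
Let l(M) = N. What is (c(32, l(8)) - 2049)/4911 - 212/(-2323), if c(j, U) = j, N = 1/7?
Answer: -3644359/11408253 ≈ -0.31945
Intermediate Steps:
N = 1/7 ≈ 0.14286
l(M) = 1/7
(c(32, l(8)) - 2049)/4911 - 212/(-2323) = (32 - 2049)/4911 - 212/(-2323) = -2017*1/4911 - 212*(-1/2323) = -2017/4911 + 212/2323 = -3644359/11408253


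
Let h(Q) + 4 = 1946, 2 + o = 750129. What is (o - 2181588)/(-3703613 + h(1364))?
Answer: 1431461/3701671 ≈ 0.38671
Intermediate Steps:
o = 750127 (o = -2 + 750129 = 750127)
h(Q) = 1942 (h(Q) = -4 + 1946 = 1942)
(o - 2181588)/(-3703613 + h(1364)) = (750127 - 2181588)/(-3703613 + 1942) = -1431461/(-3701671) = -1431461*(-1/3701671) = 1431461/3701671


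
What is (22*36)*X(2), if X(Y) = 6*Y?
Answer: 9504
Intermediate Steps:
(22*36)*X(2) = (22*36)*(6*2) = 792*12 = 9504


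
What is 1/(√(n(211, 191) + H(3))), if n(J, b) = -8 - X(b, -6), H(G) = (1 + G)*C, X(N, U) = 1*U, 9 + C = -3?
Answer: -I*√2/10 ≈ -0.14142*I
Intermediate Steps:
C = -12 (C = -9 - 3 = -12)
X(N, U) = U
H(G) = -12 - 12*G (H(G) = (1 + G)*(-12) = -12 - 12*G)
n(J, b) = -2 (n(J, b) = -8 - 1*(-6) = -8 + 6 = -2)
1/(√(n(211, 191) + H(3))) = 1/(√(-2 + (-12 - 12*3))) = 1/(√(-2 + (-12 - 36))) = 1/(√(-2 - 48)) = 1/(√(-50)) = 1/(5*I*√2) = -I*√2/10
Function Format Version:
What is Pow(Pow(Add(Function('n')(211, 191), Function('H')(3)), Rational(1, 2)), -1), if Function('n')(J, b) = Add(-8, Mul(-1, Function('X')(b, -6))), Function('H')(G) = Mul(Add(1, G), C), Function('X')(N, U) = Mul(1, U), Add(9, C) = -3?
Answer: Mul(Rational(-1, 10), I, Pow(2, Rational(1, 2))) ≈ Mul(-0.14142, I)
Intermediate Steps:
C = -12 (C = Add(-9, -3) = -12)
Function('X')(N, U) = U
Function('H')(G) = Add(-12, Mul(-12, G)) (Function('H')(G) = Mul(Add(1, G), -12) = Add(-12, Mul(-12, G)))
Function('n')(J, b) = -2 (Function('n')(J, b) = Add(-8, Mul(-1, -6)) = Add(-8, 6) = -2)
Pow(Pow(Add(Function('n')(211, 191), Function('H')(3)), Rational(1, 2)), -1) = Pow(Pow(Add(-2, Add(-12, Mul(-12, 3))), Rational(1, 2)), -1) = Pow(Pow(Add(-2, Add(-12, -36)), Rational(1, 2)), -1) = Pow(Pow(Add(-2, -48), Rational(1, 2)), -1) = Pow(Pow(-50, Rational(1, 2)), -1) = Pow(Mul(5, I, Pow(2, Rational(1, 2))), -1) = Mul(Rational(-1, 10), I, Pow(2, Rational(1, 2)))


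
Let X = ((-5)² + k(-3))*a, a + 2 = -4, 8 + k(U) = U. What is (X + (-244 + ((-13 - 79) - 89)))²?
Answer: 259081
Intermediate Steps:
k(U) = -8 + U
a = -6 (a = -2 - 4 = -6)
X = -84 (X = ((-5)² + (-8 - 3))*(-6) = (25 - 11)*(-6) = 14*(-6) = -84)
(X + (-244 + ((-13 - 79) - 89)))² = (-84 + (-244 + ((-13 - 79) - 89)))² = (-84 + (-244 + (-92 - 89)))² = (-84 + (-244 - 181))² = (-84 - 425)² = (-509)² = 259081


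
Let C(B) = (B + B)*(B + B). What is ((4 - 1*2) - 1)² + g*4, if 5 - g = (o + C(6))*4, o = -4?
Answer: -2219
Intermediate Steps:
C(B) = 4*B² (C(B) = (2*B)*(2*B) = 4*B²)
g = -555 (g = 5 - (-4 + 4*6²)*4 = 5 - (-4 + 4*36)*4 = 5 - (-4 + 144)*4 = 5 - 140*4 = 5 - 1*560 = 5 - 560 = -555)
((4 - 1*2) - 1)² + g*4 = ((4 - 1*2) - 1)² - 555*4 = ((4 - 2) - 1)² - 2220 = (2 - 1)² - 2220 = 1² - 2220 = 1 - 2220 = -2219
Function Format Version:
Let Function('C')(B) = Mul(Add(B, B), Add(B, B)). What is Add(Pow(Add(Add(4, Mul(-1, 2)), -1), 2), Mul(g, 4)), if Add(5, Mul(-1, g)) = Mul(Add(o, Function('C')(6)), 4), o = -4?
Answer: -2219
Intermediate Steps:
Function('C')(B) = Mul(4, Pow(B, 2)) (Function('C')(B) = Mul(Mul(2, B), Mul(2, B)) = Mul(4, Pow(B, 2)))
g = -555 (g = Add(5, Mul(-1, Mul(Add(-4, Mul(4, Pow(6, 2))), 4))) = Add(5, Mul(-1, Mul(Add(-4, Mul(4, 36)), 4))) = Add(5, Mul(-1, Mul(Add(-4, 144), 4))) = Add(5, Mul(-1, Mul(140, 4))) = Add(5, Mul(-1, 560)) = Add(5, -560) = -555)
Add(Pow(Add(Add(4, Mul(-1, 2)), -1), 2), Mul(g, 4)) = Add(Pow(Add(Add(4, Mul(-1, 2)), -1), 2), Mul(-555, 4)) = Add(Pow(Add(Add(4, -2), -1), 2), -2220) = Add(Pow(Add(2, -1), 2), -2220) = Add(Pow(1, 2), -2220) = Add(1, -2220) = -2219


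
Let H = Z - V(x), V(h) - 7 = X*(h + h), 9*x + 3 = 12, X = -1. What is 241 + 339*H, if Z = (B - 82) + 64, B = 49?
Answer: 9055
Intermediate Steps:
x = 1 (x = -⅓ + (⅑)*12 = -⅓ + 4/3 = 1)
V(h) = 7 - 2*h (V(h) = 7 - (h + h) = 7 - 2*h)
Z = 31 (Z = (49 - 82) + 64 = -33 + 64 = 31)
H = 26 (H = 31 - (7 - 2*1) = 31 - (7 - 2) = 31 - 1*5 = 31 - 5 = 26)
241 + 339*H = 241 + 339*26 = 241 + 8814 = 9055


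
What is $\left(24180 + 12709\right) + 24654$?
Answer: $61543$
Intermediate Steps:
$\left(24180 + 12709\right) + 24654 = 36889 + 24654 = 61543$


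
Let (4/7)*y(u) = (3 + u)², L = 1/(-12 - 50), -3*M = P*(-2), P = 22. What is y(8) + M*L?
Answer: 78683/372 ≈ 211.51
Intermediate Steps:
M = 44/3 (M = -22*(-2)/3 = -⅓*(-44) = 44/3 ≈ 14.667)
L = -1/62 (L = 1/(-62) = -1/62 ≈ -0.016129)
y(u) = 7*(3 + u)²/4
y(8) + M*L = 7*(3 + 8)²/4 + (44/3)*(-1/62) = (7/4)*11² - 22/93 = (7/4)*121 - 22/93 = 847/4 - 22/93 = 78683/372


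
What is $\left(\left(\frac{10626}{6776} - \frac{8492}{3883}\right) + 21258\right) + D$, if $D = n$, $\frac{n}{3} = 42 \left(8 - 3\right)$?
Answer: $\frac{339954805}{15532} \approx 21887.0$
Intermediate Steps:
$n = 630$ ($n = 3 \cdot 42 \left(8 - 3\right) = 3 \cdot 42 \cdot 5 = 3 \cdot 210 = 630$)
$D = 630$
$\left(\left(\frac{10626}{6776} - \frac{8492}{3883}\right) + 21258\right) + D = \left(\left(\frac{10626}{6776} - \frac{8492}{3883}\right) + 21258\right) + 630 = \left(\left(10626 \cdot \frac{1}{6776} - \frac{772}{353}\right) + 21258\right) + 630 = \left(\left(\frac{69}{44} - \frac{772}{353}\right) + 21258\right) + 630 = \left(- \frac{9611}{15532} + 21258\right) + 630 = \frac{330169645}{15532} + 630 = \frac{339954805}{15532}$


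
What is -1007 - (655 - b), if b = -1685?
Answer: -3347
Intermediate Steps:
-1007 - (655 - b) = -1007 - (655 - 1*(-1685)) = -1007 - (655 + 1685) = -1007 - 1*2340 = -1007 - 2340 = -3347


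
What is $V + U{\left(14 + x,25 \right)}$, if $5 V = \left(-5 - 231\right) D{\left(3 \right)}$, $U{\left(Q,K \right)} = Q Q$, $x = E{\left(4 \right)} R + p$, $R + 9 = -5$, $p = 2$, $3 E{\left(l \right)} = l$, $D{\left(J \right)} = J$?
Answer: $- \frac{6052}{45} \approx -134.49$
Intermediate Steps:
$E{\left(l \right)} = \frac{l}{3}$
$R = -14$ ($R = -9 - 5 = -14$)
$x = - \frac{50}{3}$ ($x = \frac{1}{3} \cdot 4 \left(-14\right) + 2 = \frac{4}{3} \left(-14\right) + 2 = - \frac{56}{3} + 2 = - \frac{50}{3} \approx -16.667$)
$U{\left(Q,K \right)} = Q^{2}$
$V = - \frac{708}{5}$ ($V = \frac{\left(-5 - 231\right) 3}{5} = \frac{\left(-236\right) 3}{5} = \frac{1}{5} \left(-708\right) = - \frac{708}{5} \approx -141.6$)
$V + U{\left(14 + x,25 \right)} = - \frac{708}{5} + \left(14 - \frac{50}{3}\right)^{2} = - \frac{708}{5} + \left(- \frac{8}{3}\right)^{2} = - \frac{708}{5} + \frac{64}{9} = - \frac{6052}{45}$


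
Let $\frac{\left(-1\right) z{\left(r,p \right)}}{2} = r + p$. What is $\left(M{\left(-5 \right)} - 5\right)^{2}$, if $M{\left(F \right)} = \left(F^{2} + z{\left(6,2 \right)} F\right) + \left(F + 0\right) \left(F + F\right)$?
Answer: $22500$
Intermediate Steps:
$z{\left(r,p \right)} = - 2 p - 2 r$ ($z{\left(r,p \right)} = - 2 \left(r + p\right) = - 2 \left(p + r\right) = - 2 p - 2 r$)
$M{\left(F \right)} = - 16 F + 3 F^{2}$ ($M{\left(F \right)} = \left(F^{2} + \left(\left(-2\right) 2 - 12\right) F\right) + \left(F + 0\right) \left(F + F\right) = \left(F^{2} + \left(-4 - 12\right) F\right) + F 2 F = \left(F^{2} - 16 F\right) + 2 F^{2} = - 16 F + 3 F^{2}$)
$\left(M{\left(-5 \right)} - 5\right)^{2} = \left(- 5 \left(-16 + 3 \left(-5\right)\right) - 5\right)^{2} = \left(- 5 \left(-16 - 15\right) - 5\right)^{2} = \left(\left(-5\right) \left(-31\right) - 5\right)^{2} = \left(155 - 5\right)^{2} = 150^{2} = 22500$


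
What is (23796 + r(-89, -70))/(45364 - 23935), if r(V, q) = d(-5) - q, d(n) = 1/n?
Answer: 119329/107145 ≈ 1.1137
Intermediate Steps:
r(V, q) = -⅕ - q (r(V, q) = 1/(-5) - q = -⅕ - q)
(23796 + r(-89, -70))/(45364 - 23935) = (23796 + (-⅕ - 1*(-70)))/(45364 - 23935) = (23796 + (-⅕ + 70))/21429 = (23796 + 349/5)*(1/21429) = (119329/5)*(1/21429) = 119329/107145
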